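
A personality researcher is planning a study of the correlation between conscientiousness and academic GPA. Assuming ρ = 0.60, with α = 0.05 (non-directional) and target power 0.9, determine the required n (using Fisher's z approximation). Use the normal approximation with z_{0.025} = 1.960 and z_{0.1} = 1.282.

Fisher's z: C = ½·ln((1+r)/(1−r)) = ½·ln(4.0000) = 0.6931.
n = ((z_{α/2} + z_β)/C)² + 3.
(1.960 + 1.282) / 0.6931 = 3.242 / 0.6931 = 4.678.
n = 4.678² + 3 = 21.88 + 3 = 24.9.
Round up.

n = 25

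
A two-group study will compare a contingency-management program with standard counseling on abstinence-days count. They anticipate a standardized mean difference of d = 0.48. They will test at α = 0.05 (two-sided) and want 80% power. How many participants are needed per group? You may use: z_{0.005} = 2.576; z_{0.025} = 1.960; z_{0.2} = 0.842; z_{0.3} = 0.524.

n = 69 per group

For two independent groups with equal n: n = 2·((z_{α/2} + z_β) / d)².
z_{α/2} + z_β = 1.960 + 0.842 = 2.802.
n = 2 × (2.802 / 0.48)² = 2 × 5.838² = 2 × 34.08 = 68.2.
Round up to the next whole participant.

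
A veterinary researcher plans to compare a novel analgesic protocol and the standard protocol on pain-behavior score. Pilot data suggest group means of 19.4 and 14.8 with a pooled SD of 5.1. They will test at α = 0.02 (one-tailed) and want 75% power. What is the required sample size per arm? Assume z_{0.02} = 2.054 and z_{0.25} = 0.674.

Cohen's d = |M₁ − M₂| / SD_pooled = |19.4 − 14.8| / 5.1 = 4.6 / 5.1 = 0.902.
For two independent groups with equal n: n = 2·((z_{α} + z_β) / d)².
z_{α} + z_β = 2.054 + 0.674 = 2.728.
n = 2 × (2.728 / 0.902)² = 2 × 3.024² = 2 × 9.15 = 18.3.
Round up to the next whole participant.

n = 19 per group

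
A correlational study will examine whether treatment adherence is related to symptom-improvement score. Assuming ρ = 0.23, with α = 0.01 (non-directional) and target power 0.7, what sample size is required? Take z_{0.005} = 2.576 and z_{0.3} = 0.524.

n = 179

Fisher's z: C = ½·ln((1+r)/(1−r)) = ½·ln(1.5974) = 0.2342.
n = ((z_{α/2} + z_β)/C)² + 3.
(2.576 + 0.524) / 0.2342 = 3.100 / 0.2342 = 13.237.
n = 13.237² + 3 = 175.21 + 3 = 178.2.
Round up.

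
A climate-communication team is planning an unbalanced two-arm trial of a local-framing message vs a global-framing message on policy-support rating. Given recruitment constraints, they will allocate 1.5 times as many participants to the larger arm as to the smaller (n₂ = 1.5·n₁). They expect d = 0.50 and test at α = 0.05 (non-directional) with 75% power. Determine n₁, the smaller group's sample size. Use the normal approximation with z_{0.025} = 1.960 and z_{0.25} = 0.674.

n₁ = 47

With allocation ratio k = n₂/n₁ = 1.5, Var(x̄₁−x̄₂) = σ²(1/n₁ + 1/(k·n₁)) = σ²·(k+1)/(k·n₁).
So n₁ = (1 + 1/k)·((z_{α/2} + z_β)/d)² = 1.667 × (2.634/0.50)².
n₁ = 1.667 × 27.75 = 46.3.
Round up: n₁ = 47, giving n₂ = ⌈1.5 × 47⌉ = ⌈70.5⌉ = 71.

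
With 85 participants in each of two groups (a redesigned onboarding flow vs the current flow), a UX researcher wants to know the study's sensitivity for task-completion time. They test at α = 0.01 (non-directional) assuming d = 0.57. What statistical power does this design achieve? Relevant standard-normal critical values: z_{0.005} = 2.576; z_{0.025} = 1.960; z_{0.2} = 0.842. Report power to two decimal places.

For two equal groups, power = Φ(d·√(n/2) − z_{α/2}).
d·√(n/2) = 0.57 × √(85/2) = 0.57 × 6.519 = 3.716.
z_β = 3.716 − 2.576 = 1.140.
Power = Φ(1.140) = 0.873.

power ≈ 0.87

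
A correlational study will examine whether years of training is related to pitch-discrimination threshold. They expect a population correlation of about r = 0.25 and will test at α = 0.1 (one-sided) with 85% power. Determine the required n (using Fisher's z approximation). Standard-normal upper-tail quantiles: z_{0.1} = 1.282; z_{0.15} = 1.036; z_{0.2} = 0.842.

Fisher's z: C = ½·ln((1+r)/(1−r)) = ½·ln(1.6667) = 0.2554.
n = ((z_{α} + z_β)/C)² + 3.
(1.282 + 1.036) / 0.2554 = 2.318 / 0.2554 = 9.076.
n = 9.076² + 3 = 82.37 + 3 = 85.4.
Round up.

n = 86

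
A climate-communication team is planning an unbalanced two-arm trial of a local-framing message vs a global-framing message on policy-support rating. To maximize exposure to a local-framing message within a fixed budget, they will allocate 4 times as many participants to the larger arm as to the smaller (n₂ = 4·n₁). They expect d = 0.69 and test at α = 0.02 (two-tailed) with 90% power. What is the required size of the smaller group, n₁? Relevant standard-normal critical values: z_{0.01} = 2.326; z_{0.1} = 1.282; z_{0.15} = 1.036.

n₁ = 35

With allocation ratio k = n₂/n₁ = 4, Var(x̄₁−x̄₂) = σ²(1/n₁ + 1/(k·n₁)) = σ²·(k+1)/(k·n₁).
So n₁ = (1 + 1/k)·((z_{α/2} + z_β)/d)² = 1.250 × (3.608/0.69)².
n₁ = 1.250 × 27.34 = 34.2.
Round up: n₁ = 35, giving n₂ = 4 × 35 = 140.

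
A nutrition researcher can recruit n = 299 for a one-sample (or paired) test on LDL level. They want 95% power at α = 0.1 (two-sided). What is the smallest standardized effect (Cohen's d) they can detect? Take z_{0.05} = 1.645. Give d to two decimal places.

For a single sample (or paired design) of n = 299: d_min = (z_{α/2} + z_β)/√n.
z-sum = 1.645 + 1.645 = 3.290.
d_min = 3.290 / √299 = 3.290 / 17.292 = 0.190.

d_min ≈ 0.19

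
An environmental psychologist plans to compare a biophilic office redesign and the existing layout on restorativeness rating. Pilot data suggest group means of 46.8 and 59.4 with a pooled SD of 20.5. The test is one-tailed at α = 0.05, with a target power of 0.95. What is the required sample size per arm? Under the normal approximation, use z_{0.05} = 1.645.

n = 58 per group

Cohen's d = |M₁ − M₂| / SD_pooled = |46.8 − 59.4| / 20.5 = 12.6 / 20.5 = 0.615.
For two independent groups with equal n: n = 2·((z_{α} + z_β) / d)².
z_{α} + z_β = 1.645 + 1.645 = 3.290.
n = 2 × (3.290 / 0.615)² = 2 × 5.350² = 2 × 28.62 = 57.2.
Round up to the next whole participant.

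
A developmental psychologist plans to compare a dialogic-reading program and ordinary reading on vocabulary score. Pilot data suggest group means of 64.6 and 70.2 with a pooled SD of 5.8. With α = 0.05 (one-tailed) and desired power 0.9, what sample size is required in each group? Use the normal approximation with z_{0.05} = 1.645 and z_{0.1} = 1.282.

Cohen's d = |M₁ − M₂| / SD_pooled = |64.6 − 70.2| / 5.8 = 5.6 / 5.8 = 0.966.
For two independent groups with equal n: n = 2·((z_{α} + z_β) / d)².
z_{α} + z_β = 1.645 + 1.282 = 2.927.
n = 2 × (2.927 / 0.966)² = 2 × 3.030² = 2 × 9.18 = 18.4.
Round up to the next whole participant.

n = 19 per group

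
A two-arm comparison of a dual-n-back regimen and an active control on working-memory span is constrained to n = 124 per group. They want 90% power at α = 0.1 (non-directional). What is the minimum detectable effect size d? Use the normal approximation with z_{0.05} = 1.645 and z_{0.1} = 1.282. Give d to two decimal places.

For two independent groups of n = 124 each: d_min = (z_{α/2} + z_β)·√(2/n).
z-sum = 1.645 + 1.282 = 2.927.
d_min = 2.927 × √(2/124) = 2.927 × 0.1270 = 0.372.

d_min ≈ 0.37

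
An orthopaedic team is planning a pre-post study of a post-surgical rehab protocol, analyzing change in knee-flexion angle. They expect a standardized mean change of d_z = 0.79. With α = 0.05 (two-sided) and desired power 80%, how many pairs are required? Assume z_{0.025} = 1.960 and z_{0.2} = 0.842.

n = 13 pairs

For a paired (one-sample on differences) test: n = ((z_{α/2} + z_β) / d)².
z_{α/2} + z_β = 1.960 + 0.842 = 2.802.
n = (2.802 / 0.79)² = 3.547² = 12.58.
Round up.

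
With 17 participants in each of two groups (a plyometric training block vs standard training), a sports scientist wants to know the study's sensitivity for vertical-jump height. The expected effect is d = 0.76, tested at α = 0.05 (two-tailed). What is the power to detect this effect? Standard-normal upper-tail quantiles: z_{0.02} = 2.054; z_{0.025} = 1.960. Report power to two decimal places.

power ≈ 0.60

For two equal groups, power = Φ(d·√(n/2) − z_{α/2}).
d·√(n/2) = 0.76 × √(17/2) = 0.76 × 2.915 = 2.216.
z_β = 2.216 − 1.960 = 0.256.
Power = Φ(0.256) = 0.601.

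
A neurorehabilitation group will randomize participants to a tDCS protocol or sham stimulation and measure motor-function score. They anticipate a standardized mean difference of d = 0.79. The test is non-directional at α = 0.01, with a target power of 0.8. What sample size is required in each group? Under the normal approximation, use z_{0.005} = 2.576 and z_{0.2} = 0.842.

For two independent groups with equal n: n = 2·((z_{α/2} + z_β) / d)².
z_{α/2} + z_β = 2.576 + 0.842 = 3.418.
n = 2 × (3.418 / 0.79)² = 2 × 4.327² = 2 × 18.72 = 37.4.
Round up to the next whole participant.

n = 38 per group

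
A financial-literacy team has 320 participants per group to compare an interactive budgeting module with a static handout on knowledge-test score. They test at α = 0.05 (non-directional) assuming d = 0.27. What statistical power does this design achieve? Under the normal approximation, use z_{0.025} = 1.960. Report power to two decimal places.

For two equal groups, power = Φ(d·√(n/2) − z_{α/2}).
d·√(n/2) = 0.27 × √(320/2) = 0.27 × 12.649 = 3.415.
z_β = 3.415 − 1.960 = 1.455.
Power = Φ(1.455) = 0.927.

power ≈ 0.93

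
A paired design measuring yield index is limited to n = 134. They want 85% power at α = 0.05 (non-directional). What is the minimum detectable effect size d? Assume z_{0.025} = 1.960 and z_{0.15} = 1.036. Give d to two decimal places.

For a single sample (or paired design) of n = 134: d_min = (z_{α/2} + z_β)/√n.
z-sum = 1.960 + 1.036 = 2.996.
d_min = 2.996 / √134 = 2.996 / 11.576 = 0.259.

d_min ≈ 0.26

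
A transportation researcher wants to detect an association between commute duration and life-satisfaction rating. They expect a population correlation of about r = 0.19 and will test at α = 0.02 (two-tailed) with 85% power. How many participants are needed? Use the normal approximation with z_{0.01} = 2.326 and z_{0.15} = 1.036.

n = 309

Fisher's z: C = ½·ln((1+r)/(1−r)) = ½·ln(1.4691) = 0.1923.
n = ((z_{α/2} + z_β)/C)² + 3.
(2.326 + 1.036) / 0.1923 = 3.362 / 0.1923 = 17.483.
n = 17.483² + 3 = 305.66 + 3 = 308.7.
Round up.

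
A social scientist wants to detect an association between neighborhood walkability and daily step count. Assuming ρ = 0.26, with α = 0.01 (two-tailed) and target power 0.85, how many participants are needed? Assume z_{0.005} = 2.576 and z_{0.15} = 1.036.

n = 188

Fisher's z: C = ½·ln((1+r)/(1−r)) = ½·ln(1.7027) = 0.2661.
n = ((z_{α/2} + z_β)/C)² + 3.
(2.576 + 1.036) / 0.2661 = 3.612 / 0.2661 = 13.574.
n = 13.574² + 3 = 184.25 + 3 = 187.2.
Round up.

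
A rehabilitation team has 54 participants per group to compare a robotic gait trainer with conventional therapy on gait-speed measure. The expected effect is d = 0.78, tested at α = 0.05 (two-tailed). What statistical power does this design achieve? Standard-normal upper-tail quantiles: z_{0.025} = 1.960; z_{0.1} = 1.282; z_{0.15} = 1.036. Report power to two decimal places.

For two equal groups, power = Φ(d·√(n/2) − z_{α/2}).
d·√(n/2) = 0.78 × √(54/2) = 0.78 × 5.196 = 4.053.
z_β = 4.053 − 1.960 = 2.093.
Power = Φ(2.093) = 0.982.

power ≈ 0.98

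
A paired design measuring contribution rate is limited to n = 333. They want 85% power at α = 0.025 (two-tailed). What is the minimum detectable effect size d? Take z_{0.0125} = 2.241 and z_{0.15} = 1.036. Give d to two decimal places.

For a single sample (or paired design) of n = 333: d_min = (z_{α/2} + z_β)/√n.
z-sum = 2.241 + 1.036 = 3.277.
d_min = 3.277 / √333 = 3.277 / 18.248 = 0.180.

d_min ≈ 0.18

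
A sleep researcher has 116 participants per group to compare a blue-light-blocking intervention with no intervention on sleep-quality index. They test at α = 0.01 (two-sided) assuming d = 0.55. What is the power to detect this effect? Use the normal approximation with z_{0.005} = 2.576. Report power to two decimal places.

power ≈ 0.95

For two equal groups, power = Φ(d·√(n/2) − z_{α/2}).
d·√(n/2) = 0.55 × √(116/2) = 0.55 × 7.616 = 4.189.
z_β = 4.189 − 2.576 = 1.613.
Power = Φ(1.613) = 0.947.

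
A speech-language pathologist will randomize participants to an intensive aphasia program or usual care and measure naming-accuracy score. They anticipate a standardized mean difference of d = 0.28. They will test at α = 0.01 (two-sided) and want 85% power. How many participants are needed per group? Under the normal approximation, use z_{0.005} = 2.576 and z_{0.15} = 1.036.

n = 333 per group

For two independent groups with equal n: n = 2·((z_{α/2} + z_β) / d)².
z_{α/2} + z_β = 2.576 + 1.036 = 3.612.
n = 2 × (3.612 / 0.28)² = 2 × 12.900² = 2 × 166.41 = 332.8.
Round up to the next whole participant.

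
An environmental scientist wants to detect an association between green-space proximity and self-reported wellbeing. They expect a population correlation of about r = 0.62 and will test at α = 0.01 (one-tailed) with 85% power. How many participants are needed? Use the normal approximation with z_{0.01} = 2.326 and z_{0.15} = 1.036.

n = 25

Fisher's z: C = ½·ln((1+r)/(1−r)) = ½·ln(4.2632) = 0.7250.
n = ((z_{α} + z_β)/C)² + 3.
(2.326 + 1.036) / 0.7250 = 3.362 / 0.7250 = 4.637.
n = 4.637² + 3 = 21.50 + 3 = 24.5.
Round up.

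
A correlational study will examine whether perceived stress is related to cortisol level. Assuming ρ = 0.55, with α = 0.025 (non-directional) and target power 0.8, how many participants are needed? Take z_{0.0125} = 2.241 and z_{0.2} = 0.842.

Fisher's z: C = ½·ln((1+r)/(1−r)) = ½·ln(3.4444) = 0.6184.
n = ((z_{α/2} + z_β)/C)² + 3.
(2.241 + 0.842) / 0.6184 = 3.083 / 0.6184 = 4.985.
n = 4.985² + 3 = 24.85 + 3 = 27.9.
Round up.

n = 28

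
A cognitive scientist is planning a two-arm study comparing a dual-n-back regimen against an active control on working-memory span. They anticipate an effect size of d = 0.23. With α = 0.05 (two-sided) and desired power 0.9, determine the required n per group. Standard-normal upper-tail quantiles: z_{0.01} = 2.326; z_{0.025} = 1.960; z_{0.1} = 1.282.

n = 398 per group

For two independent groups with equal n: n = 2·((z_{α/2} + z_β) / d)².
z_{α/2} + z_β = 1.960 + 1.282 = 3.242.
n = 2 × (3.242 / 0.23)² = 2 × 14.096² = 2 × 198.69 = 397.4.
Round up to the next whole participant.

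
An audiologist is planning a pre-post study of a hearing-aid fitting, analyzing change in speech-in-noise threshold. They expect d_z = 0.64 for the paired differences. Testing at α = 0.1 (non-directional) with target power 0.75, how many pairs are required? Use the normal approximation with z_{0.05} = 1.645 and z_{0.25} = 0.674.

n = 14 pairs

For a paired (one-sample on differences) test: n = ((z_{α/2} + z_β) / d)².
z_{α/2} + z_β = 1.645 + 0.674 = 2.319.
n = (2.319 / 0.64)² = 3.623² = 13.13.
Round up.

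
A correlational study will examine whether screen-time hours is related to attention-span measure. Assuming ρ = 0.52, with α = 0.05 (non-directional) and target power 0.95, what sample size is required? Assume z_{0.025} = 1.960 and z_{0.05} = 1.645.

n = 43

Fisher's z: C = ½·ln((1+r)/(1−r)) = ½·ln(3.1667) = 0.5763.
n = ((z_{α/2} + z_β)/C)² + 3.
(1.960 + 1.645) / 0.5763 = 3.605 / 0.5763 = 6.255.
n = 6.255² + 3 = 39.13 + 3 = 42.1.
Round up.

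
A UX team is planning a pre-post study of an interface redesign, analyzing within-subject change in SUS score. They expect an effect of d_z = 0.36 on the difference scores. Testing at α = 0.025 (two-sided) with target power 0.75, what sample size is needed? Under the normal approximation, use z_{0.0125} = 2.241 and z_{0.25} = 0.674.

n = 66 pairs

For a paired (one-sample on differences) test: n = ((z_{α/2} + z_β) / d)².
z_{α/2} + z_β = 2.241 + 0.674 = 2.915.
n = (2.915 / 0.36)² = 8.097² = 65.57.
Round up.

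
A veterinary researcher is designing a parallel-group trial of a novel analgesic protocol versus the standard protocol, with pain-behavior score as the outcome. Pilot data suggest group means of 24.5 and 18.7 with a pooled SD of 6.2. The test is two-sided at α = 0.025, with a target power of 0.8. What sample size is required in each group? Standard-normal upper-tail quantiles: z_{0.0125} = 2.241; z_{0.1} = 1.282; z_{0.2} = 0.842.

Cohen's d = |M₁ − M₂| / SD_pooled = |24.5 − 18.7| / 6.2 = 5.8 / 6.2 = 0.935.
For two independent groups with equal n: n = 2·((z_{α/2} + z_β) / d)².
z_{α/2} + z_β = 2.241 + 0.842 = 3.083.
n = 2 × (3.083 / 0.935)² = 2 × 3.297² = 2 × 10.87 = 21.7.
Round up to the next whole participant.

n = 22 per group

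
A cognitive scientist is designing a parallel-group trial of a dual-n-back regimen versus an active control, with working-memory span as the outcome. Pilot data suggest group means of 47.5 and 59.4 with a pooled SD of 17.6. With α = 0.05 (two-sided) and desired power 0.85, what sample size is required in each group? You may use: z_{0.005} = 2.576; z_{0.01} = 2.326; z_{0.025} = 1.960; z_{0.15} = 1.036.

n = 40 per group

Cohen's d = |M₁ − M₂| / SD_pooled = |47.5 − 59.4| / 17.6 = 11.9 / 17.6 = 0.676.
For two independent groups with equal n: n = 2·((z_{α/2} + z_β) / d)².
z_{α/2} + z_β = 1.960 + 1.036 = 2.996.
n = 2 × (2.996 / 0.676)² = 2 × 4.432² = 2 × 19.64 = 39.3.
Round up to the next whole participant.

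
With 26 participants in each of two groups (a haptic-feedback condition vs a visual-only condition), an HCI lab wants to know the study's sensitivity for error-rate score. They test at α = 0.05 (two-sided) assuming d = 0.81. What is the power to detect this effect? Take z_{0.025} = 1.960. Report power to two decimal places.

power ≈ 0.83

For two equal groups, power = Φ(d·√(n/2) − z_{α/2}).
d·√(n/2) = 0.81 × √(26/2) = 0.81 × 3.606 = 2.920.
z_β = 2.920 − 1.960 = 0.960.
Power = Φ(0.960) = 0.832.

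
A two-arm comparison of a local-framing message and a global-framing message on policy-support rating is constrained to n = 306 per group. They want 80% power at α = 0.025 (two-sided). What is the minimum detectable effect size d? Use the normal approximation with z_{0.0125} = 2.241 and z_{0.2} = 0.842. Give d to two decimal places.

For two independent groups of n = 306 each: d_min = (z_{α/2} + z_β)·√(2/n).
z-sum = 2.241 + 0.842 = 3.083.
d_min = 3.083 × √(2/306) = 3.083 × 0.0808 = 0.249.

d_min ≈ 0.25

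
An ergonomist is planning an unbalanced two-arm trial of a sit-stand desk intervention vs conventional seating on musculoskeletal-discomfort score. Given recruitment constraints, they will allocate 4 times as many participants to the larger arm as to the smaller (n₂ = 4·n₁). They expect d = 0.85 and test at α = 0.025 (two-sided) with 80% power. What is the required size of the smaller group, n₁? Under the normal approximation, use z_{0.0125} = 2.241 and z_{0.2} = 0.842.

n₁ = 17

With allocation ratio k = n₂/n₁ = 4, Var(x̄₁−x̄₂) = σ²(1/n₁ + 1/(k·n₁)) = σ²·(k+1)/(k·n₁).
So n₁ = (1 + 1/k)·((z_{α/2} + z_β)/d)² = 1.250 × (3.083/0.85)².
n₁ = 1.250 × 13.16 = 16.4.
Round up: n₁ = 17, giving n₂ = 4 × 17 = 68.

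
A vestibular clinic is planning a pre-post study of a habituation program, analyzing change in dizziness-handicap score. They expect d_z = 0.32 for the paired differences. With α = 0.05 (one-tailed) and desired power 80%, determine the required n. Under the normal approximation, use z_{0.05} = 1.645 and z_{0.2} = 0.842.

For a paired (one-sample on differences) test: n = ((z_{α} + z_β) / d)².
z_{α} + z_β = 1.645 + 0.842 = 2.487.
n = (2.487 / 0.32)² = 7.772² = 60.40.
Round up.

n = 61 pairs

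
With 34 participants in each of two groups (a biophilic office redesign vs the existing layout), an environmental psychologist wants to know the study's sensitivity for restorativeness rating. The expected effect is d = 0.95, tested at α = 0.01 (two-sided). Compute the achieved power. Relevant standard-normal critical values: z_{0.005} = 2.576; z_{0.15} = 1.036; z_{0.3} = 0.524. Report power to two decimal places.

power ≈ 0.91

For two equal groups, power = Φ(d·√(n/2) − z_{α/2}).
d·√(n/2) = 0.95 × √(34/2) = 0.95 × 4.123 = 3.917.
z_β = 3.917 − 2.576 = 1.341.
Power = Φ(1.341) = 0.910.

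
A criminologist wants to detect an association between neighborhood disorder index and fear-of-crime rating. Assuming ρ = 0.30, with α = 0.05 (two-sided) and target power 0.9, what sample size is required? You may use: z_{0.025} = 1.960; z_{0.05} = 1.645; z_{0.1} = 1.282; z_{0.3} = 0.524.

Fisher's z: C = ½·ln((1+r)/(1−r)) = ½·ln(1.8571) = 0.3095.
n = ((z_{α/2} + z_β)/C)² + 3.
(1.960 + 1.282) / 0.3095 = 3.242 / 0.3095 = 10.475.
n = 10.475² + 3 = 109.72 + 3 = 112.7.
Round up.

n = 113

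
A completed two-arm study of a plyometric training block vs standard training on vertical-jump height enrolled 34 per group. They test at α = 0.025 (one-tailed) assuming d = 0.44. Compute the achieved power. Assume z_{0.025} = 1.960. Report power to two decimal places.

power ≈ 0.44

For two equal groups, power = Φ(d·√(n/2) − z_{α}).
d·√(n/2) = 0.44 × √(34/2) = 0.44 × 4.123 = 1.814.
z_β = 1.814 − 1.960 = -0.146.
Power = Φ(-0.146) = 0.442.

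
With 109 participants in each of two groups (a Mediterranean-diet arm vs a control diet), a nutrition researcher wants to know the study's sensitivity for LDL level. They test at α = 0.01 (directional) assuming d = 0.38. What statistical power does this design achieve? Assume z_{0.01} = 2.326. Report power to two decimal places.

For two equal groups, power = Φ(d·√(n/2) − z_{α}).
d·√(n/2) = 0.38 × √(109/2) = 0.38 × 7.382 = 2.805.
z_β = 2.805 − 2.326 = 0.479.
Power = Φ(0.479) = 0.684.

power ≈ 0.68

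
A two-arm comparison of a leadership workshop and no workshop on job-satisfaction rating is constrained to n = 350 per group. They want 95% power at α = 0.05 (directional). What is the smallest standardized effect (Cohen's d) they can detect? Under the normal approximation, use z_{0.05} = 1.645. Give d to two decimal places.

d_min ≈ 0.25

For two independent groups of n = 350 each: d_min = (z_{α} + z_β)·√(2/n).
z-sum = 1.645 + 1.645 = 3.290.
d_min = 3.290 × √(2/350) = 3.290 × 0.0756 = 0.249.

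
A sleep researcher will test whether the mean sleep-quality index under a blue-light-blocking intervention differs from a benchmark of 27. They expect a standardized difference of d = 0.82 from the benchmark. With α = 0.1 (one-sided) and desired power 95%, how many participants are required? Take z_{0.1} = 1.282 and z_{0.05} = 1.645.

n = 13

For a one-sample test: n = ((z_{α} + z_β) / d)².
z_{α} + z_β = 1.282 + 1.645 = 2.927.
n = (2.927 / 0.82)² = 3.570² = 12.74.
Round up.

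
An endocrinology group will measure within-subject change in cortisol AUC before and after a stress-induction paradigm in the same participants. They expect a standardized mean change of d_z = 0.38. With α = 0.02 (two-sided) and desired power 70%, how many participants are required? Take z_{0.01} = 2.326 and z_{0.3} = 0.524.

For a paired (one-sample on differences) test: n = ((z_{α/2} + z_β) / d)².
z_{α/2} + z_β = 2.326 + 0.524 = 2.850.
n = (2.850 / 0.38)² = 7.500² = 56.25.
Round up.

n = 57 pairs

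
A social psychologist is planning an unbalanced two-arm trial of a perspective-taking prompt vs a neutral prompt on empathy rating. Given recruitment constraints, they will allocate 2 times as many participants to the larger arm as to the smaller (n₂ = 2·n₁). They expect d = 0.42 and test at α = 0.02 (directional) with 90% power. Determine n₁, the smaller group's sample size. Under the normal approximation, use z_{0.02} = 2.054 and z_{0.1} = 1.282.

n₁ = 95

With allocation ratio k = n₂/n₁ = 2, Var(x̄₁−x̄₂) = σ²(1/n₁ + 1/(k·n₁)) = σ²·(k+1)/(k·n₁).
So n₁ = (1 + 1/k)·((z_{α} + z_β)/d)² = 1.500 × (3.336/0.42)².
n₁ = 1.500 × 63.09 = 94.6.
Round up: n₁ = 95, giving n₂ = 2 × 95 = 190.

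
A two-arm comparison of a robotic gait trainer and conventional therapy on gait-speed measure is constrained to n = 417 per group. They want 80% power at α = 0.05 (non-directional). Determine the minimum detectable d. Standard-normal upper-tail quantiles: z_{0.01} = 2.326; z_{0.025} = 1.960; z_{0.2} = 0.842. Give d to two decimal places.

For two independent groups of n = 417 each: d_min = (z_{α/2} + z_β)·√(2/n).
z-sum = 1.960 + 0.842 = 2.802.
d_min = 2.802 × √(2/417) = 2.802 × 0.0693 = 0.194.

d_min ≈ 0.19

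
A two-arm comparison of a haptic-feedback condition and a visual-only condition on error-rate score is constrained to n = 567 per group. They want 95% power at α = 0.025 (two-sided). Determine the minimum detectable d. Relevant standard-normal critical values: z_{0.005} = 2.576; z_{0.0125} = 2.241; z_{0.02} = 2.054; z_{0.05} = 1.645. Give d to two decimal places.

d_min ≈ 0.23

For two independent groups of n = 567 each: d_min = (z_{α/2} + z_β)·√(2/n).
z-sum = 2.241 + 1.645 = 3.886.
d_min = 3.886 × √(2/567) = 3.886 × 0.0594 = 0.231.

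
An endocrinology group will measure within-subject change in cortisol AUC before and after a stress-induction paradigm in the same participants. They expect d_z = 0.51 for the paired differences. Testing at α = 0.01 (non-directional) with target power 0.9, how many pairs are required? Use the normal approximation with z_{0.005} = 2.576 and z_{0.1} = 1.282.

For a paired (one-sample on differences) test: n = ((z_{α/2} + z_β) / d)².
z_{α/2} + z_β = 2.576 + 1.282 = 3.858.
n = (3.858 / 0.51)² = 7.565² = 57.22.
Round up.

n = 58 pairs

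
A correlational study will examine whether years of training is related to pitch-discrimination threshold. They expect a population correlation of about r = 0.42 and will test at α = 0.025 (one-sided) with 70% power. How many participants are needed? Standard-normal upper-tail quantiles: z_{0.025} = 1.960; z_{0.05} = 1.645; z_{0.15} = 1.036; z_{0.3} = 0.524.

Fisher's z: C = ½·ln((1+r)/(1−r)) = ½·ln(2.4483) = 0.4477.
n = ((z_{α} + z_β)/C)² + 3.
(1.960 + 0.524) / 0.4477 = 2.484 / 0.4477 = 5.548.
n = 5.548² + 3 = 30.78 + 3 = 33.8.
Round up.

n = 34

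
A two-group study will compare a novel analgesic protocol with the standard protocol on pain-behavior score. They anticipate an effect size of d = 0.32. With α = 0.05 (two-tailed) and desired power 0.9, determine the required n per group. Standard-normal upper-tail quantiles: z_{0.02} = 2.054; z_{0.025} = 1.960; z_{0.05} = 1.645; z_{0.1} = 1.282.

For two independent groups with equal n: n = 2·((z_{α/2} + z_β) / d)².
z_{α/2} + z_β = 1.960 + 1.282 = 3.242.
n = 2 × (3.242 / 0.32)² = 2 × 10.131² = 2 × 102.64 = 205.3.
Round up to the next whole participant.

n = 206 per group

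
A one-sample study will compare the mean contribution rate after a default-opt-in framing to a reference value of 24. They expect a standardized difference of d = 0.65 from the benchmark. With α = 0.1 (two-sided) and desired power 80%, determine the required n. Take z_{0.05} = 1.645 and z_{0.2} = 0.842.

For a one-sample test: n = ((z_{α/2} + z_β) / d)².
z_{α/2} + z_β = 1.645 + 0.842 = 2.487.
n = (2.487 / 0.65)² = 3.826² = 14.64.
Round up.

n = 15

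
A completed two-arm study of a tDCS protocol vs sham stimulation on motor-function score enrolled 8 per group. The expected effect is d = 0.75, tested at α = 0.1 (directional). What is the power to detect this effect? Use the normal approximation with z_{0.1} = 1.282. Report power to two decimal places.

For two equal groups, power = Φ(d·√(n/2) − z_{α}).
d·√(n/2) = 0.75 × √(8/2) = 0.75 × 2.000 = 1.500.
z_β = 1.500 − 1.282 = 0.218.
Power = Φ(0.218) = 0.586.

power ≈ 0.59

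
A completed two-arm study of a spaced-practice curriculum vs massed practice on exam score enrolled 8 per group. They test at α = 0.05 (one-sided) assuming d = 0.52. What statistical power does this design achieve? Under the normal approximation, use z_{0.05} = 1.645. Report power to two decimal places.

power ≈ 0.27

For two equal groups, power = Φ(d·√(n/2) − z_{α}).
d·√(n/2) = 0.52 × √(8/2) = 0.52 × 2.000 = 1.040.
z_β = 1.040 − 1.645 = -0.605.
Power = Φ(-0.605) = 0.273.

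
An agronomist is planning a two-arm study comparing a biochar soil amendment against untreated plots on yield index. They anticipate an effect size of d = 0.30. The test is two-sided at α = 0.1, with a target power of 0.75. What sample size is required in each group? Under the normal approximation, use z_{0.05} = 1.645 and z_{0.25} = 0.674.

For two independent groups with equal n: n = 2·((z_{α/2} + z_β) / d)².
z_{α/2} + z_β = 1.645 + 0.674 = 2.319.
n = 2 × (2.319 / 0.30)² = 2 × 7.730² = 2 × 59.75 = 119.5.
Round up to the next whole participant.

n = 120 per group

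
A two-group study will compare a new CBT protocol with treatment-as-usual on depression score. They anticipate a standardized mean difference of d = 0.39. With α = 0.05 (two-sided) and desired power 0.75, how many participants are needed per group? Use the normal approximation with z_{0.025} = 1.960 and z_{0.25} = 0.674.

For two independent groups with equal n: n = 2·((z_{α/2} + z_β) / d)².
z_{α/2} + z_β = 1.960 + 0.674 = 2.634.
n = 2 × (2.634 / 0.39)² = 2 × 6.754² = 2 × 45.61 = 91.2.
Round up to the next whole participant.

n = 92 per group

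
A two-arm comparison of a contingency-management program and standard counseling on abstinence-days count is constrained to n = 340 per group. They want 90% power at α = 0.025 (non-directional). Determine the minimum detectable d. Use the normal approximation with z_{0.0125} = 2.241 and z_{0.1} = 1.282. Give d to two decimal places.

For two independent groups of n = 340 each: d_min = (z_{α/2} + z_β)·√(2/n).
z-sum = 2.241 + 1.282 = 3.523.
d_min = 3.523 × √(2/340) = 3.523 × 0.0767 = 0.270.

d_min ≈ 0.27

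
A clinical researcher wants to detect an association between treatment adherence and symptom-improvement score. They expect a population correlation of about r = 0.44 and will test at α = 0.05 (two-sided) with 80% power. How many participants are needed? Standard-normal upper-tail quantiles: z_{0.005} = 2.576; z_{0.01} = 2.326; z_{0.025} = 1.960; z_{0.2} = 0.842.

n = 39

Fisher's z: C = ½·ln((1+r)/(1−r)) = ½·ln(2.5714) = 0.4722.
n = ((z_{α/2} + z_β)/C)² + 3.
(1.960 + 0.842) / 0.4722 = 2.802 / 0.4722 = 5.934.
n = 5.934² + 3 = 35.21 + 3 = 38.2.
Round up.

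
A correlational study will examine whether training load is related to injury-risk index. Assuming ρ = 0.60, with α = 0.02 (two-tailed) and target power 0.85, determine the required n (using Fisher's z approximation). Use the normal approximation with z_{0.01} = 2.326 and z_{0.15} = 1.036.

Fisher's z: C = ½·ln((1+r)/(1−r)) = ½·ln(4.0000) = 0.6931.
n = ((z_{α/2} + z_β)/C)² + 3.
(2.326 + 1.036) / 0.6931 = 3.362 / 0.6931 = 4.851.
n = 4.851² + 3 = 23.53 + 3 = 26.5.
Round up.

n = 27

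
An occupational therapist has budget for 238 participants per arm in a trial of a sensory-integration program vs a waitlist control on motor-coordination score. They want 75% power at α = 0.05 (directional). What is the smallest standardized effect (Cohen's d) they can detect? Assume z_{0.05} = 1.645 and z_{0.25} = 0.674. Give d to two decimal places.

d_min ≈ 0.21

For two independent groups of n = 238 each: d_min = (z_{α} + z_β)·√(2/n).
z-sum = 1.645 + 0.674 = 2.319.
d_min = 2.319 × √(2/238) = 2.319 × 0.0917 = 0.213.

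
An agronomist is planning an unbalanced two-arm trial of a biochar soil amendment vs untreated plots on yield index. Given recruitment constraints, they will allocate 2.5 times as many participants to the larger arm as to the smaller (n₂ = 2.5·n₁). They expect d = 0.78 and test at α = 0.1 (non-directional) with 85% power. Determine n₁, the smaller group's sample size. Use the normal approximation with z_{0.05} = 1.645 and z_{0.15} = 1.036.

With allocation ratio k = n₂/n₁ = 2.5, Var(x̄₁−x̄₂) = σ²(1/n₁ + 1/(k·n₁)) = σ²·(k+1)/(k·n₁).
So n₁ = (1 + 1/k)·((z_{α/2} + z_β)/d)² = 1.400 × (2.681/0.78)².
n₁ = 1.400 × 11.81 = 16.5.
Round up: n₁ = 17, giving n₂ = ⌈2.5 × 17⌉ = ⌈42.5⌉ = 43.

n₁ = 17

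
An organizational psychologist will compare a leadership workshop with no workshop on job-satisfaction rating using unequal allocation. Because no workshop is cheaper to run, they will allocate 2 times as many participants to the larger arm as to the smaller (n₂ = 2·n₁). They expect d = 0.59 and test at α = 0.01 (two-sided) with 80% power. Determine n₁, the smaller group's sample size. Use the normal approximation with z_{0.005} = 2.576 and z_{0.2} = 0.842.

n₁ = 51

With allocation ratio k = n₂/n₁ = 2, Var(x̄₁−x̄₂) = σ²(1/n₁ + 1/(k·n₁)) = σ²·(k+1)/(k·n₁).
So n₁ = (1 + 1/k)·((z_{α/2} + z_β)/d)² = 1.500 × (3.418/0.59)².
n₁ = 1.500 × 33.56 = 50.3.
Round up: n₁ = 51, giving n₂ = 2 × 51 = 102.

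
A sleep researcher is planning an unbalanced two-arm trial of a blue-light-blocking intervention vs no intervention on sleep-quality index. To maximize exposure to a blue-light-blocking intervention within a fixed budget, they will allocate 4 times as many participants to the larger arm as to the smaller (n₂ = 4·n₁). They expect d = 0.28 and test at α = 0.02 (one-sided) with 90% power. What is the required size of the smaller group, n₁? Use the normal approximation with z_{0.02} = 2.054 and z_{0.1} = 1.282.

n₁ = 178

With allocation ratio k = n₂/n₁ = 4, Var(x̄₁−x̄₂) = σ²(1/n₁ + 1/(k·n₁)) = σ²·(k+1)/(k·n₁).
So n₁ = (1 + 1/k)·((z_{α} + z_β)/d)² = 1.250 × (3.336/0.28)².
n₁ = 1.250 × 141.95 = 177.4.
Round up: n₁ = 178, giving n₂ = 4 × 178 = 712.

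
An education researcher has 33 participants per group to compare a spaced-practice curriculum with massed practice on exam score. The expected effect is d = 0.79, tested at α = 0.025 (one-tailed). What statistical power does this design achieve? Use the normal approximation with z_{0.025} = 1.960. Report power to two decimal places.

For two equal groups, power = Φ(d·√(n/2) − z_{α}).
d·√(n/2) = 0.79 × √(33/2) = 0.79 × 4.062 = 3.209.
z_β = 3.209 − 1.960 = 1.249.
Power = Φ(1.249) = 0.894.

power ≈ 0.89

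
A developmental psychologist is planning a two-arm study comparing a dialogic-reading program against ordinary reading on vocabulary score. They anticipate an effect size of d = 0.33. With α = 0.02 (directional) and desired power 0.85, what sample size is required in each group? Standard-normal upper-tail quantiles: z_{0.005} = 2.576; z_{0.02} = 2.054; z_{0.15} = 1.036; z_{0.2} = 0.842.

For two independent groups with equal n: n = 2·((z_{α} + z_β) / d)².
z_{α} + z_β = 2.054 + 1.036 = 3.090.
n = 2 × (3.090 / 0.33)² = 2 × 9.364² = 2 × 87.68 = 175.4.
Round up to the next whole participant.

n = 176 per group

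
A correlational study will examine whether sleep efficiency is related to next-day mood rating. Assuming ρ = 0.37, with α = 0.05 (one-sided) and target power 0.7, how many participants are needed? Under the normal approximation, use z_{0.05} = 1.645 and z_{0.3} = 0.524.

Fisher's z: C = ½·ln((1+r)/(1−r)) = ½·ln(2.1746) = 0.3884.
n = ((z_{α} + z_β)/C)² + 3.
(1.645 + 0.524) / 0.3884 = 2.169 / 0.3884 = 5.584.
n = 5.584² + 3 = 31.19 + 3 = 34.2.
Round up.

n = 35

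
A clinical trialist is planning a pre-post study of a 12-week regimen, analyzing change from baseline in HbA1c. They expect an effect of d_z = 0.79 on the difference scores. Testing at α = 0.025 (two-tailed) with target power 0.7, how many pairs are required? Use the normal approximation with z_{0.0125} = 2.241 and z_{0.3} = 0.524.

n = 13 pairs

For a paired (one-sample on differences) test: n = ((z_{α/2} + z_β) / d)².
z_{α/2} + z_β = 2.241 + 0.524 = 2.765.
n = (2.765 / 0.79)² = 3.500² = 12.25.
Round up.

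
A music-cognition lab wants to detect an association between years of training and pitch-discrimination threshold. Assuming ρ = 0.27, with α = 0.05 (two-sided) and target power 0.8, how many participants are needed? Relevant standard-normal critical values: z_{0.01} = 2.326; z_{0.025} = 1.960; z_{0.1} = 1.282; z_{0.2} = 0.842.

n = 106

Fisher's z: C = ½·ln((1+r)/(1−r)) = ½·ln(1.7397) = 0.2769.
n = ((z_{α/2} + z_β)/C)² + 3.
(1.960 + 0.842) / 0.2769 = 2.802 / 0.2769 = 10.119.
n = 10.119² + 3 = 102.40 + 3 = 105.4.
Round up.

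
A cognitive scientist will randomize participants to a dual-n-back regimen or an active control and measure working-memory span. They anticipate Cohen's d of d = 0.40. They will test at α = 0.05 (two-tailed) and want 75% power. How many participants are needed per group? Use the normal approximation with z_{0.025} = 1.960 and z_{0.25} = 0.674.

n = 87 per group

For two independent groups with equal n: n = 2·((z_{α/2} + z_β) / d)².
z_{α/2} + z_β = 1.960 + 0.674 = 2.634.
n = 2 × (2.634 / 0.40)² = 2 × 6.585² = 2 × 43.36 = 86.7.
Round up to the next whole participant.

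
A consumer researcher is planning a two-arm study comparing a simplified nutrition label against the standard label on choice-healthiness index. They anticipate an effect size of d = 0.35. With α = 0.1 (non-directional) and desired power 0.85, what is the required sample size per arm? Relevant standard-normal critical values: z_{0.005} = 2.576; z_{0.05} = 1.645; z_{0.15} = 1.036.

n = 118 per group

For two independent groups with equal n: n = 2·((z_{α/2} + z_β) / d)².
z_{α/2} + z_β = 1.645 + 1.036 = 2.681.
n = 2 × (2.681 / 0.35)² = 2 × 7.660² = 2 × 58.68 = 117.4.
Round up to the next whole participant.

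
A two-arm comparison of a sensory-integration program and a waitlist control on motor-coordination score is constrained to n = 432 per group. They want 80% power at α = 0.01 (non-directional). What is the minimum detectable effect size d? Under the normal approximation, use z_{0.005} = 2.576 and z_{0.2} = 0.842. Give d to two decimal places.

d_min ≈ 0.23

For two independent groups of n = 432 each: d_min = (z_{α/2} + z_β)·√(2/n).
z-sum = 2.576 + 0.842 = 3.418.
d_min = 3.418 × √(2/432) = 3.418 × 0.0680 = 0.233.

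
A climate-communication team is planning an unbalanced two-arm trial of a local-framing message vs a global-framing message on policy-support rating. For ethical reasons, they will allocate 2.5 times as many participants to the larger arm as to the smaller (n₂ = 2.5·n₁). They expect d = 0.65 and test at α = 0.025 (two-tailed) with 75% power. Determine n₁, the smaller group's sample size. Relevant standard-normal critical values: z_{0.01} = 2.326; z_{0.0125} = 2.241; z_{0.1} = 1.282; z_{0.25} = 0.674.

With allocation ratio k = n₂/n₁ = 2.5, Var(x̄₁−x̄₂) = σ²(1/n₁ + 1/(k·n₁)) = σ²·(k+1)/(k·n₁).
So n₁ = (1 + 1/k)·((z_{α/2} + z_β)/d)² = 1.400 × (2.915/0.65)².
n₁ = 1.400 × 20.11 = 28.2.
Round up: n₁ = 29, giving n₂ = ⌈2.5 × 29⌉ = ⌈72.5⌉ = 73.

n₁ = 29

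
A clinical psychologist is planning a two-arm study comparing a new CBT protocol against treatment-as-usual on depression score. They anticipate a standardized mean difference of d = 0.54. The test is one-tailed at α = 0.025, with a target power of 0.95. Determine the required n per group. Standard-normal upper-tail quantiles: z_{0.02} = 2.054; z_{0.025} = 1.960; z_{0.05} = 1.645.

For two independent groups with equal n: n = 2·((z_{α} + z_β) / d)².
z_{α} + z_β = 1.960 + 1.645 = 3.605.
n = 2 × (3.605 / 0.54)² = 2 × 6.676² = 2 × 44.57 = 89.1.
Round up to the next whole participant.

n = 90 per group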